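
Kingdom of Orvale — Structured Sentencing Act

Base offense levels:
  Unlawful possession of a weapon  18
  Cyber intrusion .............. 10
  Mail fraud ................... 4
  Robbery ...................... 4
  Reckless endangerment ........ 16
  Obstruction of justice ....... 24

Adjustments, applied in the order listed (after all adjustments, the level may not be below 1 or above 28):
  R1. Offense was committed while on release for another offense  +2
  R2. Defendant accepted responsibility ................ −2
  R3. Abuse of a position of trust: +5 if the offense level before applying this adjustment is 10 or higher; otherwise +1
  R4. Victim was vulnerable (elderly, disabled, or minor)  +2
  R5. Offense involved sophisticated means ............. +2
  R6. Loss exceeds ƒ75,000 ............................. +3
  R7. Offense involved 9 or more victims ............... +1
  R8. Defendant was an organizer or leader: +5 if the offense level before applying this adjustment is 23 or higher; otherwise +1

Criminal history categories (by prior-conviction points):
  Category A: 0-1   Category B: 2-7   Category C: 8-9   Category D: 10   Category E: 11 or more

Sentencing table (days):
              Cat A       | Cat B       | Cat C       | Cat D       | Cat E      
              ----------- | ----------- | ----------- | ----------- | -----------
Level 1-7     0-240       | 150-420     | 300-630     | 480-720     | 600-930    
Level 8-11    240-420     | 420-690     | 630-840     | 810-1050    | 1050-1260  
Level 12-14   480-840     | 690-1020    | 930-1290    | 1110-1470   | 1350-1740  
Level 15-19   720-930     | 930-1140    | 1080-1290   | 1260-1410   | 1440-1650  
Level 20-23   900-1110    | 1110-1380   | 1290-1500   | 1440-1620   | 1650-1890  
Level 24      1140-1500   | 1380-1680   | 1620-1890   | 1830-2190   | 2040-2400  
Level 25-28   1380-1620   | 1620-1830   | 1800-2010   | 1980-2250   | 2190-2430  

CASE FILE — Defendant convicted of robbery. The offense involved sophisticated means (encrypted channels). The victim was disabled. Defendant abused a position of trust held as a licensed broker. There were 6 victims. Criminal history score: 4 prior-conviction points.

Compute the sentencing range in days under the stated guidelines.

Base offense level for robbery: 4.
R3 applies (level before this adjustment is 4 < 10, so +1): 4 + 1 = 5.
R4 applies: 5 + 2 = 7.
R5 applies: 7 + 2 = 9.
R7 does not apply.
R8 does not apply.
Final offense level: 9.
Criminal history: 4 prior points → Category B (2-7).
Level 9 falls in the 8-11 band.
Grid: Level 8-11 × Category B = 420-690 days.

420-690 days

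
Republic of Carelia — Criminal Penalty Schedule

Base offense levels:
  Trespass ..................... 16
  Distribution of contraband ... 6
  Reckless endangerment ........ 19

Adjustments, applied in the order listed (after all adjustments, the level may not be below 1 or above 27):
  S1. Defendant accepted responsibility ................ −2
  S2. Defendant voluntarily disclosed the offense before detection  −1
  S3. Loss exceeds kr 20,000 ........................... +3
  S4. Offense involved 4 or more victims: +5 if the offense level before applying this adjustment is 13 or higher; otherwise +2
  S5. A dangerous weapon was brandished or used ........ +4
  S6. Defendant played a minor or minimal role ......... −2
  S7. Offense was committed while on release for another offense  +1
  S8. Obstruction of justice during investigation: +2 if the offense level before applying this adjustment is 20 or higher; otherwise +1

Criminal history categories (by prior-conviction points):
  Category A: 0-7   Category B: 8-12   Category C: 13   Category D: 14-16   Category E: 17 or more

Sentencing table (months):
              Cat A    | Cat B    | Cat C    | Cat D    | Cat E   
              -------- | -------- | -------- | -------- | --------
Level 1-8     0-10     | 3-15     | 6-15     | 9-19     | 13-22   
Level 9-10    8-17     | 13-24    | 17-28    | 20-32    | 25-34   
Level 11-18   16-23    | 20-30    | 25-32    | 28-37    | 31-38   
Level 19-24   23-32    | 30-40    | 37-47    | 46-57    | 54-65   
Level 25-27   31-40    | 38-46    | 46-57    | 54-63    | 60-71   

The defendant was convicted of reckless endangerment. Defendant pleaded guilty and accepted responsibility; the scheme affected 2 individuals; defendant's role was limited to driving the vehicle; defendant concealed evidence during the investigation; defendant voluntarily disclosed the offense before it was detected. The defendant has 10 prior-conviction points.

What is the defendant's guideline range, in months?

20-30 months

Base offense level for reckless endangerment: 19.
S1 applies: 19 − 2 = 17.
S2 applies: 17 − 1 = 16.
S4 does not apply.
S5 does not apply.
S6 applies: 16 − 2 = 14.
S8 applies (level before this adjustment is 14 < 20, so +1): 14 + 1 = 15.
Final offense level: 15.
Criminal history: 10 prior points → Category B (8-12).
Level 15 falls in the 11-18 band.
Grid: Level 11-18 × Category B = 20-30 months.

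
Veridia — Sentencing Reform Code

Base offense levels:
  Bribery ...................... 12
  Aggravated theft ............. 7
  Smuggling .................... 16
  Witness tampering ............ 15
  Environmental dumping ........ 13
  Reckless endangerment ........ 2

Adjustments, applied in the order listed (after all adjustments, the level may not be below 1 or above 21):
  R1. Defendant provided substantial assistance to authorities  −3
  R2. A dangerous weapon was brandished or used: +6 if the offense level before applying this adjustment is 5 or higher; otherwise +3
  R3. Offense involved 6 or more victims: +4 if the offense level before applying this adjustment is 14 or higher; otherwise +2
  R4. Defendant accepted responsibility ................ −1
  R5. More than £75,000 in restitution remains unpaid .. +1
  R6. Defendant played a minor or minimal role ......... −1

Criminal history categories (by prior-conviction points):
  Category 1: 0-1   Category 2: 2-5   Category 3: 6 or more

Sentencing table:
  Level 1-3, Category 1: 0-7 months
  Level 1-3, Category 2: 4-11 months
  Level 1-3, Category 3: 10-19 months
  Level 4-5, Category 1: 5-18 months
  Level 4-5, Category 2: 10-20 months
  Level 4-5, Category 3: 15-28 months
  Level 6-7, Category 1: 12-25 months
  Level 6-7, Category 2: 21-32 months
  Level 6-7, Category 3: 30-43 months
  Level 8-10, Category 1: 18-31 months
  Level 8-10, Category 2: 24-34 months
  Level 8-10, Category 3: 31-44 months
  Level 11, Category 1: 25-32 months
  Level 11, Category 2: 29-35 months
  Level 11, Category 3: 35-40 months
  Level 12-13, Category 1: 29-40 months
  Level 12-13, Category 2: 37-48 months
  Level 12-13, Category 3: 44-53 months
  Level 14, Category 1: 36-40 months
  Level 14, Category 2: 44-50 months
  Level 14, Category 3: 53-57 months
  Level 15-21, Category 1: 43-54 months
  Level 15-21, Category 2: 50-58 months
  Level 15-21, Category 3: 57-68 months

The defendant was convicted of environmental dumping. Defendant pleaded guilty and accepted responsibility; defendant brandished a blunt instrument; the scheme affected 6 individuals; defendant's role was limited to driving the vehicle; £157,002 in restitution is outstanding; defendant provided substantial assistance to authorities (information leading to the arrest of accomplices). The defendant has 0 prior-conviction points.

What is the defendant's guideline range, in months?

Base offense level for environmental dumping: 13.
R1 applies: 13 − 3 = 10.
R2 applies (level before this adjustment is 10 ≥ 5, so +6): 10 + 6 = 16.
R3 applies (level before this adjustment is 16 ≥ 14, so +4): 16 + 4 = 20.
R4 applies: 20 − 1 = 19.
R5 applies: 19 + 1 = 20.
R6 applies: 20 − 1 = 19.
Final offense level: 19.
Criminal history: 0 prior points → Category 1 (0-1).
Level 19 falls in the 15-21 band.
Grid: Level 15-21 × Category 1 = 43-54 months.

43-54 months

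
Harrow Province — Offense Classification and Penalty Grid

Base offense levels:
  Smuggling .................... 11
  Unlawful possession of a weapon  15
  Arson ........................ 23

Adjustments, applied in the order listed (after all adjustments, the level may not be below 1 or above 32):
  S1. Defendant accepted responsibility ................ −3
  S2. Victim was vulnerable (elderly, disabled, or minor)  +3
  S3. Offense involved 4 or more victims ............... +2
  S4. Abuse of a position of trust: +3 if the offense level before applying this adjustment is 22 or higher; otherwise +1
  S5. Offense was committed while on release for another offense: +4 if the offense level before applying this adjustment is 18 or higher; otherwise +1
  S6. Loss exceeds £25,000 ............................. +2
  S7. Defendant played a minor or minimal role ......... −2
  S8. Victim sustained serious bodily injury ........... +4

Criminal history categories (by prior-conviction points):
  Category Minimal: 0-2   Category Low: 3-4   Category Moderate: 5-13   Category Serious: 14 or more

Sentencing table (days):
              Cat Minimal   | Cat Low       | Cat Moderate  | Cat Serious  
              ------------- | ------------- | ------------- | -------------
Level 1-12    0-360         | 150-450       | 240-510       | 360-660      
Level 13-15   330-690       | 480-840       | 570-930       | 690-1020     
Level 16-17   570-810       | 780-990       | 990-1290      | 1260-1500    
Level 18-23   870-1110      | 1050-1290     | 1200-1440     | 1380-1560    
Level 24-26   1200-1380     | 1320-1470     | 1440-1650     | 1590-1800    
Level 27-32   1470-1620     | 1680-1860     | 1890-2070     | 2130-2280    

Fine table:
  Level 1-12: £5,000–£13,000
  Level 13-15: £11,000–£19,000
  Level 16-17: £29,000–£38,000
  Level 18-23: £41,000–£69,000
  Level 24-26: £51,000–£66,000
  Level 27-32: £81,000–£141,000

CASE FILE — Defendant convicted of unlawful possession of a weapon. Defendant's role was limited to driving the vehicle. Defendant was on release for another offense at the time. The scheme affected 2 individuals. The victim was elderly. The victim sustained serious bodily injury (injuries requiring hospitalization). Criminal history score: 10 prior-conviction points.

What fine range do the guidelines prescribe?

Base offense level for unlawful possession of a weapon: 15.
S2 applies: 15 + 3 = 18.
S3 does not apply.
S5 applies (level before this adjustment is 18 ≥ 18, so +4): 18 + 4 = 22.
S7 applies: 22 − 2 = 20.
S8 applies: 20 + 4 = 24.
Final offense level: 24.
Level 24 falls in the 24-26 band.
Fine table: Level 24-26 → £51,000–£66,000.

£51,000–£66,000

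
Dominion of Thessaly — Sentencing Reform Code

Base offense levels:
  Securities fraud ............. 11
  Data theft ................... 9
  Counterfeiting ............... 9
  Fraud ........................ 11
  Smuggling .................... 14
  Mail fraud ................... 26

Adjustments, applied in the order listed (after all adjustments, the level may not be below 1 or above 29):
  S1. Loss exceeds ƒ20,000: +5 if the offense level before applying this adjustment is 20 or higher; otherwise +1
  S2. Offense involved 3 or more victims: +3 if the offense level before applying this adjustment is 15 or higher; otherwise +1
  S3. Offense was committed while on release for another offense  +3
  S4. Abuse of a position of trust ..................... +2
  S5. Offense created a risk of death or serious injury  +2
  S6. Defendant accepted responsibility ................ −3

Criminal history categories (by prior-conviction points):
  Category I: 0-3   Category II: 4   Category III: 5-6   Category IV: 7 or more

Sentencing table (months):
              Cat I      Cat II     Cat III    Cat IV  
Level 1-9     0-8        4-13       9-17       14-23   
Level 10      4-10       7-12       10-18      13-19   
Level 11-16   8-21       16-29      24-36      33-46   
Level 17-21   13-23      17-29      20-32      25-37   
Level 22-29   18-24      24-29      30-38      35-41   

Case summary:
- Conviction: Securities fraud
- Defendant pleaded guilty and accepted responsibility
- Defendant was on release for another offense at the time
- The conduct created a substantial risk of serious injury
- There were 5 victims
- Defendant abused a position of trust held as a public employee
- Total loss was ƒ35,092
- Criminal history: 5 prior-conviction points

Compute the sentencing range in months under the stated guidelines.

20-32 months

Base offense level for securities fraud: 11.
S1 applies (level before this adjustment is 11 < 20, so +1): 11 + 1 = 12.
S2 applies (level before this adjustment is 12 < 15, so +1): 12 + 1 = 13.
S3 applies: 13 + 3 = 16.
S4 applies: 16 + 2 = 18.
S5 applies: 18 + 2 = 20.
S6 applies: 20 − 3 = 17.
Final offense level: 17.
Criminal history: 5 prior points → Category III (5-6).
Level 17 falls in the 17-21 band.
Grid: Level 17-21 × Category III = 20-32 months.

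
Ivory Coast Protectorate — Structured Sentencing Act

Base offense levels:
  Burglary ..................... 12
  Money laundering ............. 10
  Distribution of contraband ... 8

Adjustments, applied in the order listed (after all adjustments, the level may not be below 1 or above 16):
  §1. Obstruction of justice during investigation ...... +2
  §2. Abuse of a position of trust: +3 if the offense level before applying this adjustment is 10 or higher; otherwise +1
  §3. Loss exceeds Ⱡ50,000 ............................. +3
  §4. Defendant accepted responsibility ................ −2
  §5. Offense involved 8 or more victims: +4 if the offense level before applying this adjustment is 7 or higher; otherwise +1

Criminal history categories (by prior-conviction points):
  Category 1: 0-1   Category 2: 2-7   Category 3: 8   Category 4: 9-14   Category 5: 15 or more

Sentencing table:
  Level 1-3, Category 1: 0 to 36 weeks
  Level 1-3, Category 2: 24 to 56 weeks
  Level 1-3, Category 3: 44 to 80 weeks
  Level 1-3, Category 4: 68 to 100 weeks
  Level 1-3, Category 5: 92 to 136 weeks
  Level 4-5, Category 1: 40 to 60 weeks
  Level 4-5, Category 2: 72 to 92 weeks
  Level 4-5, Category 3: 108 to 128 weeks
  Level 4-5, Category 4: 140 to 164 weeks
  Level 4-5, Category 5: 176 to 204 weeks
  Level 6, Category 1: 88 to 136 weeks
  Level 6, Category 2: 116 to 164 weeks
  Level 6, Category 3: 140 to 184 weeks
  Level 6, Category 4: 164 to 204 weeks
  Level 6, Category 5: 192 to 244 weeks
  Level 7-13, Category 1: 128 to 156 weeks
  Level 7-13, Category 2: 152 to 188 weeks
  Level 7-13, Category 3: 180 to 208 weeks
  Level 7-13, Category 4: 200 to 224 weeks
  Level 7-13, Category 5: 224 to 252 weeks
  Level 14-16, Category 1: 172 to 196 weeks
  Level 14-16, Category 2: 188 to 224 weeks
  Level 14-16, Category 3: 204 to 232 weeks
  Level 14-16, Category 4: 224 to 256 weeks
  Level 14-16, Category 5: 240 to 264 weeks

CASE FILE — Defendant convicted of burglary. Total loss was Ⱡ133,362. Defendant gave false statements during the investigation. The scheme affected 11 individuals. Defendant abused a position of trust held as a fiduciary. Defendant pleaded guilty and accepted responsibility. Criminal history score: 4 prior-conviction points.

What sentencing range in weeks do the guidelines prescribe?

Base offense level for burglary: 12.
§1 applies: 12 + 2 = 14.
§2 applies (level before this adjustment is 14 ≥ 10, so +3): 14 + 3 = 17.
§3 applies: 17 + 3 = 20.
§4 applies: 20 − 2 = 18.
§5 applies (level before this adjustment is 18 ≥ 7, so +4): 18 + 4 = 22.
Level 22 exceeds the maximum of 16; capped at 16.
Final offense level: 16.
Criminal history: 4 prior points → Category 2 (2-7).
Level 16 falls in the 14-16 band.
Grid: Level 14-16 × Category 2 = 188-224 weeks.

188-224 weeks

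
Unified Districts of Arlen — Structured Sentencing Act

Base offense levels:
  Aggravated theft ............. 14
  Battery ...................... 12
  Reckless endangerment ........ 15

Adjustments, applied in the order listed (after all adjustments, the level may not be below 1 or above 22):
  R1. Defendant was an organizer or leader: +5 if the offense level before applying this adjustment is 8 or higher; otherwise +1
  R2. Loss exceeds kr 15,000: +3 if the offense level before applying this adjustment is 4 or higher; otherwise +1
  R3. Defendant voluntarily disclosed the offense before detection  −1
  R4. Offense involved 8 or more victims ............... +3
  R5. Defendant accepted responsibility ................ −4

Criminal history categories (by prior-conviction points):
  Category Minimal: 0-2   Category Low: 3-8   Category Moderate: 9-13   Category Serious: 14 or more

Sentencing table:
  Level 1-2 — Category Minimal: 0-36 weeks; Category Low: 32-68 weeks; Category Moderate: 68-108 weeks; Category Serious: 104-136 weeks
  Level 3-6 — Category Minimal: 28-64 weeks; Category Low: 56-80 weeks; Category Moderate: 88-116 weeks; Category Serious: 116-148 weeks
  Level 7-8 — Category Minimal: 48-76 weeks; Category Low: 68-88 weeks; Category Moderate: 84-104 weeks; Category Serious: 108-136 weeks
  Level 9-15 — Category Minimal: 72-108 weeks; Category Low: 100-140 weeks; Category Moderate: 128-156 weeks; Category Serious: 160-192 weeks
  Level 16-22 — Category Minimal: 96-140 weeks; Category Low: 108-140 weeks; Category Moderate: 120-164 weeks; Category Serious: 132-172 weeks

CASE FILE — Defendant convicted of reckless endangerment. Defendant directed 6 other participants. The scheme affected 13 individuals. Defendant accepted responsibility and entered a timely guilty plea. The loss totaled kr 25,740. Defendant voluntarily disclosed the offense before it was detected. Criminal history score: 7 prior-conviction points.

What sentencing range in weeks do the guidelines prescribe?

Base offense level for reckless endangerment: 15.
R1 applies (level before this adjustment is 15 ≥ 8, so +5): 15 + 5 = 20.
R2 applies (level before this adjustment is 20 ≥ 4, so +3): 20 + 3 = 23.
R3 applies: 23 − 1 = 22.
R4 applies: 22 + 3 = 25.
R5 applies: 25 − 4 = 21.
Final offense level: 21.
Criminal history: 7 prior points → Category Low (3-8).
Level 21 falls in the 16-22 band.
Grid: Level 16-22 × Category Low = 108-140 weeks.

108-140 weeks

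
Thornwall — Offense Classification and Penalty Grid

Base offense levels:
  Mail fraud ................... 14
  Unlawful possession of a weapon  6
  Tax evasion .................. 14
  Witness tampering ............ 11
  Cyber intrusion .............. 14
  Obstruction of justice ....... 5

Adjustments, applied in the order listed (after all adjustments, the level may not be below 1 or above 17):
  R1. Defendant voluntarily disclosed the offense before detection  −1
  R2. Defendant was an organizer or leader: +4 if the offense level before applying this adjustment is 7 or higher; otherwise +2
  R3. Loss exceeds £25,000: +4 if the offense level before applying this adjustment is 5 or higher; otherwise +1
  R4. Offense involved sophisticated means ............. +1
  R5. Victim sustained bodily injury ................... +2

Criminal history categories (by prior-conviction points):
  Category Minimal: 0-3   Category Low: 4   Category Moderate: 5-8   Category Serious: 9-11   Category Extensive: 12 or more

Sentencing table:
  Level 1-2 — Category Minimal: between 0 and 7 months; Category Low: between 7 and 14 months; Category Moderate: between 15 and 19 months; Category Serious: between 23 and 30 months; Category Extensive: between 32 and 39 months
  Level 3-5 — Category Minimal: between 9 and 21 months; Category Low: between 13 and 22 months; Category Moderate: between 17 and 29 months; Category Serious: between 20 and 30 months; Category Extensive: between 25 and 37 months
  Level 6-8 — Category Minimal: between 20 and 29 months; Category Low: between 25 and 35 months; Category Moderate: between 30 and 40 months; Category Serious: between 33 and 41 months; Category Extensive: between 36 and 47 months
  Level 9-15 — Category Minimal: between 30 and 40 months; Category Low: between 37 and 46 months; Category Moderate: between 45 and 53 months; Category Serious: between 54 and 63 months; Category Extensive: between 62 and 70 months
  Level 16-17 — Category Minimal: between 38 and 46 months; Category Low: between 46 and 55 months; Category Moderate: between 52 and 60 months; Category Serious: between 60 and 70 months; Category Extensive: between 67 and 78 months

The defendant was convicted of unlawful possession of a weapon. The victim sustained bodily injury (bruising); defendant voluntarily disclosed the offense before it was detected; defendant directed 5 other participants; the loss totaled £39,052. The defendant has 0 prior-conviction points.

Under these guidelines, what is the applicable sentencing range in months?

Base offense level for unlawful possession of a weapon: 6.
R1 applies: 6 − 1 = 5.
R2 applies (level before this adjustment is 5 < 7, so +2): 5 + 2 = 7.
R3 applies (level before this adjustment is 7 ≥ 5, so +4): 7 + 4 = 11.
R5 applies: 11 + 2 = 13.
Final offense level: 13.
Criminal history: 0 prior points → Category Minimal (0-3).
Level 13 falls in the 9-15 band.
Grid: Level 9-15 × Category Minimal = 30-40 months.

30-40 months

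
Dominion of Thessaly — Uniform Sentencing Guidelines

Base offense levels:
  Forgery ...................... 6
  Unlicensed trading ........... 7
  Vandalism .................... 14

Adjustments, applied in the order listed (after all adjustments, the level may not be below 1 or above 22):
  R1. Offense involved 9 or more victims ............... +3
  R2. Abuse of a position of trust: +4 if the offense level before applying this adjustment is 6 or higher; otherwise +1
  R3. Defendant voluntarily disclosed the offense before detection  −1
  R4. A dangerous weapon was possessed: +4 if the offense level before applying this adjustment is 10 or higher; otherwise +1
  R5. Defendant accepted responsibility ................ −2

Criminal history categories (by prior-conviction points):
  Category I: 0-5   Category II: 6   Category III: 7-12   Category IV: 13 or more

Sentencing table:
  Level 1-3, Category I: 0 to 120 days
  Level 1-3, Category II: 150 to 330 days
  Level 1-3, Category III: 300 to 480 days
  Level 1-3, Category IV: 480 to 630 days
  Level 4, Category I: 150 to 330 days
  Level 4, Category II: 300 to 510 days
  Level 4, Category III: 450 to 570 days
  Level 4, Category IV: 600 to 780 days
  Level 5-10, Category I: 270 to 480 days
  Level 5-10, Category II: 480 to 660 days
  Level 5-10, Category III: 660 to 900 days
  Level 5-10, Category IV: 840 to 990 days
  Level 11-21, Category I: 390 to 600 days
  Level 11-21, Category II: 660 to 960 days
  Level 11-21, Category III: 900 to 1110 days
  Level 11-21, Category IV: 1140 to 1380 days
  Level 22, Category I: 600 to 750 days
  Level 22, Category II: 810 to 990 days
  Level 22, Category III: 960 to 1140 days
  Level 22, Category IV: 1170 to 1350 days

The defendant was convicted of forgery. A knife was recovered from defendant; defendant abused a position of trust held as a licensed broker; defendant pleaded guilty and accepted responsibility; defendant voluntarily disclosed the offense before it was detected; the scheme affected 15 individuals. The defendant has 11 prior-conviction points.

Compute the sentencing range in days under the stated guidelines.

900-1110 days

Base offense level for forgery: 6.
R1 applies: 6 + 3 = 9.
R2 applies (level before this adjustment is 9 ≥ 6, so +4): 9 + 4 = 13.
R3 applies: 13 − 1 = 12.
R4 applies (level before this adjustment is 12 ≥ 10, so +4): 12 + 4 = 16.
R5 applies: 16 − 2 = 14.
Final offense level: 14.
Criminal history: 11 prior points → Category III (7-12).
Level 14 falls in the 11-21 band.
Grid: Level 11-21 × Category III = 900-1110 days.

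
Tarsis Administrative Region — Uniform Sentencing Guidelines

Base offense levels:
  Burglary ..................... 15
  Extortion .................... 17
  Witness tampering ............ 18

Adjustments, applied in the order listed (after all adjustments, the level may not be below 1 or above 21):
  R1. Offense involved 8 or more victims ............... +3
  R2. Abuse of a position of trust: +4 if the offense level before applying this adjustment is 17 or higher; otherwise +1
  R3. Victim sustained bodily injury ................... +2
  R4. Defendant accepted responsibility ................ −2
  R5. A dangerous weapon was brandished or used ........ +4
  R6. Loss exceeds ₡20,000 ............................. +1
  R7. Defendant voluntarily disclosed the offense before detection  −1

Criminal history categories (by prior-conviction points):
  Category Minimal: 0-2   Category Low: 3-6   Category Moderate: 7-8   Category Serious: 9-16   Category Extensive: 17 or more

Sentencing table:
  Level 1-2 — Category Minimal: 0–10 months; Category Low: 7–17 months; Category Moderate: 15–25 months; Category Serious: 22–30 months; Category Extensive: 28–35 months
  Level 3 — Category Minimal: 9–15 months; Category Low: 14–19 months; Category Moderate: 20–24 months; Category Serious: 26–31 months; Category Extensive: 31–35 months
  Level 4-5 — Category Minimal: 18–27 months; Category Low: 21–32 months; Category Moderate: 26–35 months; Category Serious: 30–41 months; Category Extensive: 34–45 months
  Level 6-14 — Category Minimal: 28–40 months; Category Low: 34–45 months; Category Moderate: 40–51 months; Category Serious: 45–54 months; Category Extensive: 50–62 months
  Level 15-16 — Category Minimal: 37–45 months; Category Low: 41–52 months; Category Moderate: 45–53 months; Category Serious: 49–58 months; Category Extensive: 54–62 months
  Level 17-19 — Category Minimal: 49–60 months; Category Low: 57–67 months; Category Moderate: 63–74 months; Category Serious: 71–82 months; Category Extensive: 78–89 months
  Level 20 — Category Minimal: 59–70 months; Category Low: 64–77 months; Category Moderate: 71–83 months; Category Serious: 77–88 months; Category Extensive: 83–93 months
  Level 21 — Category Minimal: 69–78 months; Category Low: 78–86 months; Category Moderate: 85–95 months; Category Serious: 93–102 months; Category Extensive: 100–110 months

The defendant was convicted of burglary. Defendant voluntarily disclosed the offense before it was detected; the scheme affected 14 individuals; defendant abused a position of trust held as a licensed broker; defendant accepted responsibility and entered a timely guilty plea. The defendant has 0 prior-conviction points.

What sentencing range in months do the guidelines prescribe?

49-60 months

Base offense level for burglary: 15.
R1 applies: 15 + 3 = 18.
R2 applies (level before this adjustment is 18 ≥ 17, so +4): 18 + 4 = 22.
R3 does not apply.
R4 applies: 22 − 2 = 20.
R5 does not apply.
R7 applies: 20 − 1 = 19.
Final offense level: 19.
Criminal history: 0 prior points → Category Minimal (0-2).
Level 19 falls in the 17-19 band.
Grid: Level 17-19 × Category Minimal = 49-60 months.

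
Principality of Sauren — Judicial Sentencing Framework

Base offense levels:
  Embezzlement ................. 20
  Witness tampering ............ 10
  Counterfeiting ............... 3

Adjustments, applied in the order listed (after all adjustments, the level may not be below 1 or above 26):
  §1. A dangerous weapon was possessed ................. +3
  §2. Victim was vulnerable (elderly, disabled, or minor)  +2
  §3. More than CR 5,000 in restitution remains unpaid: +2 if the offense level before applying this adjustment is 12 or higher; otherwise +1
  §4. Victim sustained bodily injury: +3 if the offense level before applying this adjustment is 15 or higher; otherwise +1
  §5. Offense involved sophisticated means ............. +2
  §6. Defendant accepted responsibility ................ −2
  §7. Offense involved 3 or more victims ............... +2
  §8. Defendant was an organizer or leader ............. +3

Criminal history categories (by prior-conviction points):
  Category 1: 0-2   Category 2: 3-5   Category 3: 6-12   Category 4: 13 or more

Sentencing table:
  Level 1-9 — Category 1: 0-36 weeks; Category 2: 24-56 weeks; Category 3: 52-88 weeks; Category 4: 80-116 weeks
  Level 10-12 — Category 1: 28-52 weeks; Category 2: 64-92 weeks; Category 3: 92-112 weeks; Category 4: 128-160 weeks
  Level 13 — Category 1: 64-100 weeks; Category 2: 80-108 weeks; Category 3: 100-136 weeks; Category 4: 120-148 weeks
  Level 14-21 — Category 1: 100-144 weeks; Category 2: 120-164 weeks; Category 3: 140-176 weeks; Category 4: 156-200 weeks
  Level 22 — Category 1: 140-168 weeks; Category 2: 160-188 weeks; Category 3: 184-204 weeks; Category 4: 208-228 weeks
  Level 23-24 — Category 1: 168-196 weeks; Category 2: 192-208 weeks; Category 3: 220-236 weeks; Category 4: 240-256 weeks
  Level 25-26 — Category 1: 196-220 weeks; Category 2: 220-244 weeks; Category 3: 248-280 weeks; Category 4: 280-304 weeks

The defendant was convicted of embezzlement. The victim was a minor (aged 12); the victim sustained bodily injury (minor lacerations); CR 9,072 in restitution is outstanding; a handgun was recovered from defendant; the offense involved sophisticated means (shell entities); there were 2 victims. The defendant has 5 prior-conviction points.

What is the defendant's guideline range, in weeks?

Base offense level for embezzlement: 20.
§1 applies: 20 + 3 = 23.
§2 applies: 23 + 2 = 25.
§3 applies (level before this adjustment is 25 ≥ 12, so +2): 25 + 2 = 27.
§4 applies (level before this adjustment is 27 ≥ 15, so +3): 27 + 3 = 30.
§5 applies: 30 + 2 = 32.
§8 does not apply.
Level 32 exceeds the maximum of 26; capped at 26.
Final offense level: 26.
Criminal history: 5 prior points → Category 2 (3-5).
Level 26 falls in the 25-26 band.
Grid: Level 25-26 × Category 2 = 220-244 weeks.

220-244 weeks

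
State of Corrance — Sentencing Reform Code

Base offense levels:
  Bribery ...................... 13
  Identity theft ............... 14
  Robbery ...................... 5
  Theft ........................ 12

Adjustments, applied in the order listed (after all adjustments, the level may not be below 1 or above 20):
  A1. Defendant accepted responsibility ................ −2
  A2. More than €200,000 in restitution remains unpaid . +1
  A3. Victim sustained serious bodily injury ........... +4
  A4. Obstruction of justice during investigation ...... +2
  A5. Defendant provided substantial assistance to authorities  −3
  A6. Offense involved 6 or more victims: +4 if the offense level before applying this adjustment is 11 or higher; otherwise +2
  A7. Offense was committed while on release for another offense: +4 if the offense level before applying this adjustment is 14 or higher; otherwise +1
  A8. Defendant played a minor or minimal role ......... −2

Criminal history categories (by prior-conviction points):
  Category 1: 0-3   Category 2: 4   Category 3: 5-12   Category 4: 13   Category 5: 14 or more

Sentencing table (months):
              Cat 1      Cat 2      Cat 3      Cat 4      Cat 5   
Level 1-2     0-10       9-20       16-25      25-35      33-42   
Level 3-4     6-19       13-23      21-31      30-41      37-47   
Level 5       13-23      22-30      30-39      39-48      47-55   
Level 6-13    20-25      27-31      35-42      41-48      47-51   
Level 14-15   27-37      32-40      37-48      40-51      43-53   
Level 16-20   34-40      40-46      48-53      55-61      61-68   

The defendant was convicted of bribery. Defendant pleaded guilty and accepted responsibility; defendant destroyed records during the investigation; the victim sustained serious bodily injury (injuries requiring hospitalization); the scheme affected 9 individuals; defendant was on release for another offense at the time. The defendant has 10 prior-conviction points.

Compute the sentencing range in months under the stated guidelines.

48-53 months

Base offense level for bribery: 13.
A1 applies: 13 − 2 = 11.
A3 applies: 11 + 4 = 15.
A4 applies: 15 + 2 = 17.
A6 applies (level before this adjustment is 17 ≥ 11, so +4): 17 + 4 = 21.
A7 applies (level before this adjustment is 21 ≥ 14, so +4): 21 + 4 = 25.
A8 does not apply.
Level 25 exceeds the maximum of 20; capped at 20.
Final offense level: 20.
Criminal history: 10 prior points → Category 3 (5-12).
Level 20 falls in the 16-20 band.
Grid: Level 16-20 × Category 3 = 48-53 months.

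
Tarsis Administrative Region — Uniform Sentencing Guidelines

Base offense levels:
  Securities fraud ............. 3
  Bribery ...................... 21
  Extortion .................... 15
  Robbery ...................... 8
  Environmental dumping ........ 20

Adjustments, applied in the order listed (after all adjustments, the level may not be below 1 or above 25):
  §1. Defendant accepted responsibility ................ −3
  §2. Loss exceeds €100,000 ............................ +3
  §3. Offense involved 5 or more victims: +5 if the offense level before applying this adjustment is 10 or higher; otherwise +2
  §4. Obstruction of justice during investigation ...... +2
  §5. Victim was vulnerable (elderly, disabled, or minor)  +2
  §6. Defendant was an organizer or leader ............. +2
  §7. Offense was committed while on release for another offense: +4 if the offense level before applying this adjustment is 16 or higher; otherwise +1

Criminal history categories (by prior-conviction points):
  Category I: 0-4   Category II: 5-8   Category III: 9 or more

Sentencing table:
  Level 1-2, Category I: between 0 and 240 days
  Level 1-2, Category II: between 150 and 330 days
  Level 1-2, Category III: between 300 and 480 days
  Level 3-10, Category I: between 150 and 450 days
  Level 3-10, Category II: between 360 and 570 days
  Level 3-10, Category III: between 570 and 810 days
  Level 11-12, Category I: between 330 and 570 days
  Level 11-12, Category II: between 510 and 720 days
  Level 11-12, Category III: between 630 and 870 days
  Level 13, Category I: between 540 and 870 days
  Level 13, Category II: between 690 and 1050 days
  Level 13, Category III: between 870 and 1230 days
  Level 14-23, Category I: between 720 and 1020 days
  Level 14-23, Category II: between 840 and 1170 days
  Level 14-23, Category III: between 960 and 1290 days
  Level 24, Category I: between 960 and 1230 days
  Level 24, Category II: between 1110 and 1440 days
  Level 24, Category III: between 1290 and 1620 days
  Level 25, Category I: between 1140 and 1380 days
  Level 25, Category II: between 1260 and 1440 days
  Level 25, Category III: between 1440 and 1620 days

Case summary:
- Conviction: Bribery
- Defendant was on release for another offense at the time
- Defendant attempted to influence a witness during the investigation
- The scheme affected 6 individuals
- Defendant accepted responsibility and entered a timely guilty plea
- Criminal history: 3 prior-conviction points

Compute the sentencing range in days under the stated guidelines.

1140-1380 days

Base offense level for bribery: 21.
§1 applies: 21 − 3 = 18.
§2 does not apply.
§3 applies (level before this adjustment is 18 ≥ 10, so +5): 18 + 5 = 23.
§4 applies: 23 + 2 = 25.
§7 applies (level before this adjustment is 25 ≥ 16, so +4): 25 + 4 = 29.
Level 29 exceeds the maximum of 25; capped at 25.
Final offense level: 25.
Criminal history: 3 prior points → Category I (0-4).
Level 25 falls in the 25 band.
Grid: Level 25 × Category I = 1140-1380 days.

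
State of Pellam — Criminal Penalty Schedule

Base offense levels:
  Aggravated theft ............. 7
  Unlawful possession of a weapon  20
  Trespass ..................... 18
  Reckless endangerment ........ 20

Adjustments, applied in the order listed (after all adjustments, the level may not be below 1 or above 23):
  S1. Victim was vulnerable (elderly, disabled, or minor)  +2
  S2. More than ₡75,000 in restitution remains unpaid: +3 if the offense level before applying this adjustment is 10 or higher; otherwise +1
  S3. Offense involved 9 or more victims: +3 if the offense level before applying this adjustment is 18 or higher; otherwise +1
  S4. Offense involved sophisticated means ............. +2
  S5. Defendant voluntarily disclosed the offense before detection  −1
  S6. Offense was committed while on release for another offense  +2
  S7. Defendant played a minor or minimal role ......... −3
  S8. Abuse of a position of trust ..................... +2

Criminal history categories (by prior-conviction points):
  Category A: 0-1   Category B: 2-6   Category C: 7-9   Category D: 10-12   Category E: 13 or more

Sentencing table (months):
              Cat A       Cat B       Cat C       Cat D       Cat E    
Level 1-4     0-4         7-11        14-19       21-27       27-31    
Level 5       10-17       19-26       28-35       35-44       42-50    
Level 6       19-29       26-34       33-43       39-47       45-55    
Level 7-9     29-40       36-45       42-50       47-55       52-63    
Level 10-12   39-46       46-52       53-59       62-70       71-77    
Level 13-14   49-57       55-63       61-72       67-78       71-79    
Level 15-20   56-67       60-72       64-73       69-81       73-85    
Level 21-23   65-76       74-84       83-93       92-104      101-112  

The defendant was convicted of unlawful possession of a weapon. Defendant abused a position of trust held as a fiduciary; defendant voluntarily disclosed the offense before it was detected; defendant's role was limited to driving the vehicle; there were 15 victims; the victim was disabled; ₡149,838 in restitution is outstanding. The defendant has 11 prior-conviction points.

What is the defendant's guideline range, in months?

Base offense level for unlawful possession of a weapon: 20.
S1 applies: 20 + 2 = 22.
S2 applies (level before this adjustment is 22 ≥ 10, so +3): 22 + 3 = 25.
S3 applies (level before this adjustment is 25 ≥ 18, so +3): 25 + 3 = 28.
S4 does not apply.
S5 applies: 28 − 1 = 27.
S6 does not apply.
S7 applies: 27 − 3 = 24.
S8 applies: 24 + 2 = 26.
Level 26 exceeds the maximum of 23; capped at 23.
Final offense level: 23.
Criminal history: 11 prior points → Category D (10-12).
Level 23 falls in the 21-23 band.
Grid: Level 21-23 × Category D = 92-104 months.

92-104 months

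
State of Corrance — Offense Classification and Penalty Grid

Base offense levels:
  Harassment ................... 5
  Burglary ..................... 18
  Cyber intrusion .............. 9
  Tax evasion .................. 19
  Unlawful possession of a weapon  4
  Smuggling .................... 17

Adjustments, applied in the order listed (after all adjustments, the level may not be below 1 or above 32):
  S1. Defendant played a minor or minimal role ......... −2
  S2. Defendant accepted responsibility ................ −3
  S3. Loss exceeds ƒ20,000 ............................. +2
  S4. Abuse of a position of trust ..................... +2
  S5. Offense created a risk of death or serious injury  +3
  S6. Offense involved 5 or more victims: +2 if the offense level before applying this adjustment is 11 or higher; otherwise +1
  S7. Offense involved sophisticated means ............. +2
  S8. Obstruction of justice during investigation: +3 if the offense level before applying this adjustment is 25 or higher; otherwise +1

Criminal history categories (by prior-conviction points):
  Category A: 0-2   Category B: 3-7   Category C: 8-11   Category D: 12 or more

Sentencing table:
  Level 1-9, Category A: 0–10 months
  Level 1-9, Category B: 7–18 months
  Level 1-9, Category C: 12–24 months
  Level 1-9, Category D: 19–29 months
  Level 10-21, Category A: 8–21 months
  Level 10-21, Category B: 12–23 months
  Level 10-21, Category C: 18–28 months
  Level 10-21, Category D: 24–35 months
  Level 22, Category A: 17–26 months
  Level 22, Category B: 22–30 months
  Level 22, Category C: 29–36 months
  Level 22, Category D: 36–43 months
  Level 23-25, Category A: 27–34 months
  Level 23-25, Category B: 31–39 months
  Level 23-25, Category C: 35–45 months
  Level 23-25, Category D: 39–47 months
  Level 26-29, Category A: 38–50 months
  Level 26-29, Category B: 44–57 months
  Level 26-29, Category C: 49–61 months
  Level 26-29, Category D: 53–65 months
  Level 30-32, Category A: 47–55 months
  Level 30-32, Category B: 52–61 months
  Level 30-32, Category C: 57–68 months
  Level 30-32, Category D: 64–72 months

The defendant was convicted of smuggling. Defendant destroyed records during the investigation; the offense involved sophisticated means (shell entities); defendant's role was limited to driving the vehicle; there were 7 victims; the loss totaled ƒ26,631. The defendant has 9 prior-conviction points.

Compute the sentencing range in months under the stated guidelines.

29-36 months

Base offense level for smuggling: 17.
S1 applies: 17 − 2 = 15.
S3 applies: 15 + 2 = 17.
S5 does not apply.
S6 applies (level before this adjustment is 17 ≥ 11, so +2): 17 + 2 = 19.
S7 applies: 19 + 2 = 21.
S8 applies (level before this adjustment is 21 < 25, so +1): 21 + 1 = 22.
Final offense level: 22.
Criminal history: 9 prior points → Category C (8-11).
Level 22 falls in the 22 band.
Grid: Level 22 × Category C = 29-36 months.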